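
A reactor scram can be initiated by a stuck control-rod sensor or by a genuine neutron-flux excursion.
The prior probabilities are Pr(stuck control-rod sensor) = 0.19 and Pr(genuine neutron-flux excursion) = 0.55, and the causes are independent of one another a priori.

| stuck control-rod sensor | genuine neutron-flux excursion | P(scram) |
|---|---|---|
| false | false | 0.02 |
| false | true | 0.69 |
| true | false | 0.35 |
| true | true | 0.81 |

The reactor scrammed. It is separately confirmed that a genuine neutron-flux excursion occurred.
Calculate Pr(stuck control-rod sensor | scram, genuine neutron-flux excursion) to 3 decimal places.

Pr(stuck control-rod sensor | scram, genuine neutron-flux excursion) ≈ 0.216

P(scram | genuine neutron-flux excursion) = 0.69·0.81 + 0.81·0.19 = 0.558900 + 0.153900 = 0.712800
The stuck control-rod sensor-present share is 0.81·0.19 = 0.153900.
So P(stuck control-rod sensor | scram, genuine neutron-flux excursion) = 0.153900/0.712800 ≈ 0.216.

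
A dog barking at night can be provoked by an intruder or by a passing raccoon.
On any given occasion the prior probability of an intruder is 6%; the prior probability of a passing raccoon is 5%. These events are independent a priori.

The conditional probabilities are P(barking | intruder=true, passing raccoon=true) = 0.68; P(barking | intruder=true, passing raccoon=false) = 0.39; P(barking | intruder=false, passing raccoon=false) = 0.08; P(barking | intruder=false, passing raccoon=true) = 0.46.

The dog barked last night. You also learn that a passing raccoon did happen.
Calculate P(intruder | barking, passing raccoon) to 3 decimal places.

P(intruder | barking, passing raccoon) ≈ 0.086

Sum P(barking|·) weighted by the priors over both values of intruder:
  P(barking | passing raccoon) = 0.46*0.94 + 0.68*0.06
        = 0.432400 + 0.040800 = 0.473200
The terms with intruder present sum to 0.040800, so
  P(intruder | barking, passing raccoon) = 0.040800 / 0.473200 ≈ 0.086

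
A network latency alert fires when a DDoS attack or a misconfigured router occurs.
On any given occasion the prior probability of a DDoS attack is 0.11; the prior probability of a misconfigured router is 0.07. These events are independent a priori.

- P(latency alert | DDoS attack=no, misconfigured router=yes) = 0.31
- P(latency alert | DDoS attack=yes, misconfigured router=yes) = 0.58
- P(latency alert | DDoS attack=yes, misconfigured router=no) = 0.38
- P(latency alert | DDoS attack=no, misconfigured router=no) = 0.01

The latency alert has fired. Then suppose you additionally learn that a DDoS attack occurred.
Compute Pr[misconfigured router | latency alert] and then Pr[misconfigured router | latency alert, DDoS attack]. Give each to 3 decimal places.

Pr[misconfigured router | latency alert] ≈ 0.335; Pr[misconfigured router | latency alert, DDoS attack] ≈ 0.103

For the numerator, keep only misconfigured router=true terms: 0.019313 + 0.004466 = 0.023779
The normalizing constant is 0.01*0.89*0.93 + 0.31*0.89*0.07 + 0.38*0.11*0.93 + 0.58*0.11*0.07 = 0.070930
Posterior = 0.023779 / 0.070930 ≈ 0.335

Now also conditioning on DDoS attack=true:
P(latency alert | DDoS attack) = 0.38·0.93 + 0.58·0.07 = 0.353400 + 0.040600 = 0.394000
Of this, 0.040600 comes from 0.58·0.07 (the misconfigured router=true cases).
P(misconfigured router | latency alert, DDoS attack) = 0.040600 / 0.394000 ≈ 0.103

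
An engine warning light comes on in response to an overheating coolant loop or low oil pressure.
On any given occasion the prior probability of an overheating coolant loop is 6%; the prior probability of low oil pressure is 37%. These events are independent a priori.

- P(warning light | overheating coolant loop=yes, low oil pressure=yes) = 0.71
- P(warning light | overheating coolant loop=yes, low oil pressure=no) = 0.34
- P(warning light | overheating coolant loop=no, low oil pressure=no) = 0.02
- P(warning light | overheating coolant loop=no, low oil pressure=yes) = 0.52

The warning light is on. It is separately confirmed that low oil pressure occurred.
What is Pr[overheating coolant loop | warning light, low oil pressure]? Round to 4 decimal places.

Pr[overheating coolant loop | warning light, low oil pressure] ≈ 0.0802

Enumerate both values of overheating coolant loop and weight by the priors:
  P(warning light | low oil pressure) = 0.52·0.94 + 0.71·0.06
        = 0.488800 + 0.042600 = 0.531400
The terms with overheating coolant loop present sum to 0.042600, so
  P(overheating coolant loop | warning light, low oil pressure) = 0.042600 / 0.531400 ≈ 0.0802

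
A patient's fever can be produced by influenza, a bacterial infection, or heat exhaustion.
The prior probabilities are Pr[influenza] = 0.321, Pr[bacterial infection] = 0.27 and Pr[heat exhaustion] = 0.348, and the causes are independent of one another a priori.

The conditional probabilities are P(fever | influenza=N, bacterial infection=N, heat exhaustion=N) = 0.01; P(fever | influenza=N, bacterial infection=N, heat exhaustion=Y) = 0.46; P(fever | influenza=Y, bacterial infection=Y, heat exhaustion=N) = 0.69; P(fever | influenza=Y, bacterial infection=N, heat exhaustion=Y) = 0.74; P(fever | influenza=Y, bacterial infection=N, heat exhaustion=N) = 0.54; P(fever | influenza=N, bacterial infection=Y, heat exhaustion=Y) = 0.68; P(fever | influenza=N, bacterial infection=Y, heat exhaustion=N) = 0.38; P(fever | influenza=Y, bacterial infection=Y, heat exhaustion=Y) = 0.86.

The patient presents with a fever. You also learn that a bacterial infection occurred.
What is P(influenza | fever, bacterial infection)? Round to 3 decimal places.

P(influenza | fever, bacterial infection) ≈ 0.422

Sum P(fever|·) weighted by the priors over the 4 (influenza, heat exhaustion) configurations:
  P(fever | bacterial infection) = 0.38×0.679×0.652 + 0.68×0.679×0.348 + 0.69×0.321×0.652 + 0.86×0.321×0.348
        = 0.168229 + 0.160679 + 0.144411 + 0.096069 = 0.569388
The terms with influenza present sum to 0.240480, so
  P(influenza | fever, bacterial infection) = 0.240480 / 0.569388 ≈ 0.422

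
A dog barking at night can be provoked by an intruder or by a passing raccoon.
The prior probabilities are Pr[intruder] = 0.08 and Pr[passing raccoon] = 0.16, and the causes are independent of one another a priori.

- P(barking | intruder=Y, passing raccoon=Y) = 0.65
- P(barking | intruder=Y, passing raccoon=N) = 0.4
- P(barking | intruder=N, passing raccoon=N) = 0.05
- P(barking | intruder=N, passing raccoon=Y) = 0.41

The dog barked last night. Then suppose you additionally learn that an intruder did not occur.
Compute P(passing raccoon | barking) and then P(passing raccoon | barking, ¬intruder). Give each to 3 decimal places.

P(passing raccoon | barking) ≈ 0.512; P(passing raccoon | barking, ¬intruder) ≈ 0.610

For the numerator, keep only passing raccoon=true terms: 0.060352 + 0.008320 = 0.068672
Normalizer over all consistent configurations: 0.05·0.92·0.84 + 0.41·0.92·0.16 + 0.4·0.08·0.84 + 0.65·0.08·0.16 = 0.134192
Posterior = 0.068672 / 0.134192 ≈ 0.512

Now condition on the additional information:
Weight on passing raccoon=true, given the evidence: 0.41×0.16 = 0.065600
Denominator P(barking | ¬intruder): 0.05×0.84 + 0.41×0.16 = 0.107600
Posterior = 0.065600 / 0.107600 ≈ 0.610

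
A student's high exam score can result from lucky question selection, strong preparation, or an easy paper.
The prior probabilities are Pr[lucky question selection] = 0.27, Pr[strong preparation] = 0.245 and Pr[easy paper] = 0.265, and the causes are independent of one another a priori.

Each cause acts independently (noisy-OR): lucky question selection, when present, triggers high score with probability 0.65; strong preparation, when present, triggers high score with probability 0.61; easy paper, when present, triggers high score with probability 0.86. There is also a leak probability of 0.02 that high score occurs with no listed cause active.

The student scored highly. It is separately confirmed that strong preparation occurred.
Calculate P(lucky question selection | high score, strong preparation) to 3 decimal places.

Under noisy-OR, P(high score | causes) = 1 − (1−0.02)·∏(1−qᵢ) over the active causes.
Sum P(high score|·) weighted by the priors over the 4 (lucky question selection, easy paper) configurations:
  P(high score | strong preparation) = 0.6178×0.73×0.735 + 0.946492×0.73×0.265 + 0.86623×0.27×0.735 + 0.981272×0.27×0.265
        = 0.331481 + 0.183099 + 0.171903 + 0.070210 = 0.756693
The terms with lucky question selection present sum to 0.242113, so
  P(lucky question selection | high score, strong preparation) = 0.242113 / 0.756693 ≈ 0.320

P(lucky question selection | high score, strong preparation) ≈ 0.320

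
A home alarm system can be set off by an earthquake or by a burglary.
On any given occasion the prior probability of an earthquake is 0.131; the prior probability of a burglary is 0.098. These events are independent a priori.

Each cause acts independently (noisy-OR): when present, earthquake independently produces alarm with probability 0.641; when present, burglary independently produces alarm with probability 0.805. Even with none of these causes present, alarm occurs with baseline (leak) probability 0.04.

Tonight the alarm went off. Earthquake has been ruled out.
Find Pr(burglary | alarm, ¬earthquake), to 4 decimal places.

Under noisy-OR, P(alarm | causes) = 1 − (1−0.04)·∏(1−qᵢ) over the active causes.
Sum P(alarm|·) weighted by the priors over both values of burglary:
  P(alarm | ¬earthquake) = 0.04*0.902 + 0.8128*0.098
        = 0.036080 + 0.079654 = 0.115734
Configurations with burglary contribute 0.079654, so
  P(burglary | alarm, ¬earthquake) = 0.079654 / 0.115734 ≈ 0.6883

Pr(burglary | alarm, ¬earthquake) ≈ 0.6883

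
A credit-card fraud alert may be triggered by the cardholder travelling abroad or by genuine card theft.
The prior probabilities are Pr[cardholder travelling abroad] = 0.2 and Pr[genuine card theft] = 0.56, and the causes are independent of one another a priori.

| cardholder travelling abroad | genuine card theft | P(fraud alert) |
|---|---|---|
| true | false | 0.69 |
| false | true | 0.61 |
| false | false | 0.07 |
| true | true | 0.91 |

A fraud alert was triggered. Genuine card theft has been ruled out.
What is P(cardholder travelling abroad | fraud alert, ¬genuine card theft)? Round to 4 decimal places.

For the numerator, keep only cardholder travelling abroad=true terms: 0.69*0.2 = 0.138000
Denominator P(fraud alert | ¬genuine card theft): 0.07*0.8 + 0.69*0.2 = 0.194000
Posterior = 0.138000 / 0.194000 ≈ 0.7113

P(cardholder travelling abroad | fraud alert, ¬genuine card theft) ≈ 0.7113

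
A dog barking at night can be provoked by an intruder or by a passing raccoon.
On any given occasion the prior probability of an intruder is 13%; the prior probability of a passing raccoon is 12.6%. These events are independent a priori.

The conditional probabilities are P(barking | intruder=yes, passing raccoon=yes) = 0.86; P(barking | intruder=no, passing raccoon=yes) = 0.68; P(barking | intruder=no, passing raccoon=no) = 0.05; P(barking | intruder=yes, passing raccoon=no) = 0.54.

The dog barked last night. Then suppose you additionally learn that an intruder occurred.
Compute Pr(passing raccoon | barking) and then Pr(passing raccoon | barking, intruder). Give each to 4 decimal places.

Pr(passing raccoon | barking) ≈ 0.4714; Pr(passing raccoon | barking, intruder) ≈ 0.1867

For the numerator, keep only passing raccoon=true terms: 0.074542 + 0.014087 = 0.088629
Denominator P(barking): 0.05*0.87*0.874 + 0.68*0.87*0.126 + 0.54*0.13*0.874 + 0.86*0.13*0.126 = 0.188003
Posterior = 0.088629 / 0.188003 ≈ 0.4714

With the extra evidence:
Enumerate both values of passing raccoon and weight by the priors:
  P(barking | intruder) = 0.54·0.874 + 0.86·0.126
        = 0.471960 + 0.108360 = 0.580320
Keeping only the passing raccoon-present terms gives 0.108360, so
  P(passing raccoon | barking, intruder) = 0.108360 / 0.580320 ≈ 0.1867
— intruder explains away the evidence for passing raccoon.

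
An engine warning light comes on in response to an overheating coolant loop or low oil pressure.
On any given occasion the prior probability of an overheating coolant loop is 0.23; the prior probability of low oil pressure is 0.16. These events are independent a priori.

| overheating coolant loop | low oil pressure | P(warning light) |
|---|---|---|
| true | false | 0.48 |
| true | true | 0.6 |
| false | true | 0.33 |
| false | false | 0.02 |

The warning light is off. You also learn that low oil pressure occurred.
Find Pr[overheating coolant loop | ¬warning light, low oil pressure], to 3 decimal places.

Weight on overheating coolant loop=true, given the evidence: 0.4*0.23 = 0.092000
The normalizing constant is 0.67*0.77 + 0.4*0.23 = 0.607900
P(overheating coolant loop | ¬warning light, low oil pressure) = 0.092000/0.607900 ≈ 0.151

Pr[overheating coolant loop | ¬warning light, low oil pressure] ≈ 0.151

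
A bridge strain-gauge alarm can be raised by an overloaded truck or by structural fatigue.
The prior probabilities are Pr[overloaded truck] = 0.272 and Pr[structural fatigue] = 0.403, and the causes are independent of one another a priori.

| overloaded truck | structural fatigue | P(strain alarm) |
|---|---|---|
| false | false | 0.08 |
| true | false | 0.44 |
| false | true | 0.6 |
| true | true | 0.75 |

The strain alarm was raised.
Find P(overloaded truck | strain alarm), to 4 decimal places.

P(overloaded truck | strain alarm) ≈ 0.4216

Weight on overloaded truck=true, given the evidence: 0.071449 + 0.082212 = 0.153661
Normalizer over all consistent configurations: 0.08*0.728*0.597 + 0.6*0.728*0.403 + 0.44*0.272*0.597 + 0.75*0.272*0.403 = 0.364460
P(overloaded truck | strain alarm) = 0.153661/0.364460 ≈ 0.4216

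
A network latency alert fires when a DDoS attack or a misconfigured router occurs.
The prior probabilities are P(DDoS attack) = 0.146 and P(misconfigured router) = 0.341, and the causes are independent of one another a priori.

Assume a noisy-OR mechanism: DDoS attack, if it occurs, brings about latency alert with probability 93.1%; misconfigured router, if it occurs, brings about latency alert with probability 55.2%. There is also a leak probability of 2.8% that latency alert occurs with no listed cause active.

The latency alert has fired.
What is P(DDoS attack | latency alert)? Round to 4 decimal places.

Under noisy-OR, P(latency alert | causes) = 1 − (1−0.028)·∏(1−qᵢ) over the active causes.
Weight on DDoS attack=true, given the evidence: 0.089761 + 0.048290 = 0.138051
Denominator P(latency alert): 0.028*0.854*0.659 + 0.564544*0.854*0.341 + 0.932932*0.146*0.659 + 0.969954*0.146*0.341 = 0.318212
Posterior = 0.138051 / 0.318212 ≈ 0.4338

P(DDoS attack | latency alert) ≈ 0.4338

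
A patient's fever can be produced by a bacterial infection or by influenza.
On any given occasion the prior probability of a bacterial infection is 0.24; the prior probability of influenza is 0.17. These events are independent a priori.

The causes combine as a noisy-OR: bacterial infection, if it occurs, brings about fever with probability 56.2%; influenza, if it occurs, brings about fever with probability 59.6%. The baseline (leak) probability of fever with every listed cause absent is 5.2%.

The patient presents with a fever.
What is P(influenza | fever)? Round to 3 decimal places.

P(influenza | fever) ≈ 0.432

Under noisy-OR, P(fever | causes) = 1 − (1−0.052)·∏(1−qᵢ) over the active causes.
By total probability over the 4 (bacterial infection, influenza) configurations:
  P(fever) = 0.052*0.76*0.83 + 0.617008*0.76*0.17 + 0.584776*0.24*0.83 + 0.83225*0.24*0.17
        = 0.032802 + 0.079717 + 0.116487 + 0.033956 = 0.262962
Configurations with influenza contribute 0.113673, so
  P(influenza | fever) = 0.113673 / 0.262962 ≈ 0.432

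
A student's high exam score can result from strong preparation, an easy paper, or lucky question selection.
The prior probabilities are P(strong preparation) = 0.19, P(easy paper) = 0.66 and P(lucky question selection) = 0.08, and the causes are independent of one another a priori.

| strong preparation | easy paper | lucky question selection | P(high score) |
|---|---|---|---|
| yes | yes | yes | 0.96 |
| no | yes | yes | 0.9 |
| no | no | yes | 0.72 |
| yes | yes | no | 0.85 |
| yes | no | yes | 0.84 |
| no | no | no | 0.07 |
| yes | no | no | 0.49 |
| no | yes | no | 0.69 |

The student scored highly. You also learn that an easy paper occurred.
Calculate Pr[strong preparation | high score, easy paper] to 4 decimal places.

P(high score | easy paper) = 0.69*0.81*0.92 + 0.9*0.81*0.08 + 0.85*0.19*0.92 + 0.96*0.19*0.08 = 0.514188 + 0.058320 + 0.148580 + 0.014592 = 0.735680
The strong preparation-present share is 0.148580 + 0.014592 = 0.163172.
So P(strong preparation | high score, easy paper) = 0.163172/0.735680 ≈ 0.2218.

Pr[strong preparation | high score, easy paper] ≈ 0.2218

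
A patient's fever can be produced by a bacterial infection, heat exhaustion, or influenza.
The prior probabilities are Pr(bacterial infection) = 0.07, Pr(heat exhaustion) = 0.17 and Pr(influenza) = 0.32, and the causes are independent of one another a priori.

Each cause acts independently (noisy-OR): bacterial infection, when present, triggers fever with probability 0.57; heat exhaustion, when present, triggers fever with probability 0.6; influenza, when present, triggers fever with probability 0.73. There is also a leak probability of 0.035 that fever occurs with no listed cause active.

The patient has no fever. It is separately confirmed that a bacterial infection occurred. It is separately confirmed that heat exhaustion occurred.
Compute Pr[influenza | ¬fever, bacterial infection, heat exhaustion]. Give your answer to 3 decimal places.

Pr[influenza | ¬fever, bacterial infection, heat exhaustion] ≈ 0.113

Under noisy-OR, P(fever | causes) = 1 − (1−0.035)·∏(1−qᵢ) over the active causes.
By total probability over both values of influenza:
  P(¬fever | bacterial infection, heat exhaustion) = 0.16598*0.68 + 0.044815*0.32
        = 0.112866 + 0.014341 = 0.127207
Configurations with influenza contribute 0.014341, so
  P(influenza | ¬fever, bacterial infection, heat exhaustion) = 0.014341 / 0.127207 ≈ 0.113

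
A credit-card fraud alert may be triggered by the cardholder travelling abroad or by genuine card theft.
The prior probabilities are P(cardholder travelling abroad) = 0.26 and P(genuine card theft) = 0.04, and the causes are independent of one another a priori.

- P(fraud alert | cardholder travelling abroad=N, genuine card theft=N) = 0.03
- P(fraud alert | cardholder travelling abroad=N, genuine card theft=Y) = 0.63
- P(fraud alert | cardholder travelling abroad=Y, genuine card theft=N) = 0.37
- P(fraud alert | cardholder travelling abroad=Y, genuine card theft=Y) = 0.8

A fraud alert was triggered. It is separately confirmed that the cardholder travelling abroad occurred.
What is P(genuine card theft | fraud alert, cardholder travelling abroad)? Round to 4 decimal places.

P(genuine card theft | fraud alert, cardholder travelling abroad) ≈ 0.0826

Weight on genuine card theft=true, given the evidence: 0.8·0.04 = 0.032000
Normalizer over all consistent configurations: 0.37·0.96 + 0.8·0.04 = 0.387200
P(genuine card theft | fraud alert, cardholder travelling abroad) = 0.032000/0.387200 ≈ 0.0826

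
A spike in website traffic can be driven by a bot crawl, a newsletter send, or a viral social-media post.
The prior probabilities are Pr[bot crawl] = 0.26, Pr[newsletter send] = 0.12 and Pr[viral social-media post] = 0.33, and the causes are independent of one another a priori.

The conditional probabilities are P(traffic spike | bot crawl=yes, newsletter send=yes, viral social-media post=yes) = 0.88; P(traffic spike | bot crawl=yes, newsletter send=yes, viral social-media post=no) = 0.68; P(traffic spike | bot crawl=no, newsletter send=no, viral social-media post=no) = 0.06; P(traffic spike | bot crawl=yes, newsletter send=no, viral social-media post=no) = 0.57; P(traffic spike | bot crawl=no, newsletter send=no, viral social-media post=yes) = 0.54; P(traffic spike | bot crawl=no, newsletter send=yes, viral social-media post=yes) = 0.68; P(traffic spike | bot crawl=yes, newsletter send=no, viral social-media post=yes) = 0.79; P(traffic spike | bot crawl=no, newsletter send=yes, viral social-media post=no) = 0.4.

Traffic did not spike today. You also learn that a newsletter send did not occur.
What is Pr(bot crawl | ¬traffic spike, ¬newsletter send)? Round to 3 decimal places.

Pr(bot crawl | ¬traffic spike, ¬newsletter send) ≈ 0.138

By total probability over the 4 (bot crawl, viral social-media post) configurations:
  P(¬traffic spike | ¬newsletter send) = 0.94·0.74·0.67 + 0.46·0.74·0.33 + 0.43·0.26·0.67 + 0.21·0.26·0.33
        = 0.466052 + 0.112332 + 0.074906 + 0.018018 = 0.671308
Configurations with bot crawl contribute 0.092924, so
  P(bot crawl | ¬traffic spike, ¬newsletter send) = 0.092924 / 0.671308 ≈ 0.138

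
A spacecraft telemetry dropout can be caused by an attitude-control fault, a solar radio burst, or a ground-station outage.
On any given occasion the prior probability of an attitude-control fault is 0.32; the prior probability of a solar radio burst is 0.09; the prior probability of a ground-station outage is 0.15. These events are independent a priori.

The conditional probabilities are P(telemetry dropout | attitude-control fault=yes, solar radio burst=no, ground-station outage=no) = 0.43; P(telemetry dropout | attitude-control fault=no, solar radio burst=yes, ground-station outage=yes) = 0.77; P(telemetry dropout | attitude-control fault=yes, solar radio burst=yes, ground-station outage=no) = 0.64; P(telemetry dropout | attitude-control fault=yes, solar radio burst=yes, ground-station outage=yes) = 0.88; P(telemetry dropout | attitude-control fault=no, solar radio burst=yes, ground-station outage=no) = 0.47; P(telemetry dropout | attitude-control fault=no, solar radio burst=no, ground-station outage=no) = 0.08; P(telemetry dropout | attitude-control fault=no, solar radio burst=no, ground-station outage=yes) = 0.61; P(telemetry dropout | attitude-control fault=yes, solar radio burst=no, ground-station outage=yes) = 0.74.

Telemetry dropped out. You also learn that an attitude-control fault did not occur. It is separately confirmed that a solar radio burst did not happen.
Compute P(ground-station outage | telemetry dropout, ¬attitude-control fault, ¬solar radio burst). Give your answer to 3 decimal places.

Enumerate both values of ground-station outage and weight by the priors:
  P(telemetry dropout | ¬attitude-control fault, ¬solar radio burst) = 0.08·0.85 + 0.61·0.15
        = 0.068000 + 0.091500 = 0.159500
Keeping only the ground-station outage-present terms gives 0.091500, so
  P(ground-station outage | telemetry dropout, ¬attitude-control fault, ¬solar radio burst) = 0.091500 / 0.159500 ≈ 0.574

P(ground-station outage | telemetry dropout, ¬attitude-control fault, ¬solar radio burst) ≈ 0.574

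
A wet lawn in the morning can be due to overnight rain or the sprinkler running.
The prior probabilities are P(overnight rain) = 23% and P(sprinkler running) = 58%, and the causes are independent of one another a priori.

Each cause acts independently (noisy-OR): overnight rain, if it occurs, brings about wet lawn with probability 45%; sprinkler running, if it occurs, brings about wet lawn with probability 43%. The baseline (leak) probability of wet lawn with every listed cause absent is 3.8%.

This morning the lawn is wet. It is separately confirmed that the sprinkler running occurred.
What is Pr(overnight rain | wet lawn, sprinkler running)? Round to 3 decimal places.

Under noisy-OR, P(wet lawn | causes) = 1 − (1−0.038)·∏(1−qᵢ) over the active causes.
By total probability over both values of overnight rain:
  P(wet lawn | sprinkler running) = 0.45166*0.77 + 0.698413*0.23
        = 0.347778 + 0.160635 = 0.508413
Configurations with overnight rain contribute 0.160635, so
  P(overnight rain | wet lawn, sprinkler running) = 0.160635 / 0.508413 ≈ 0.316

Pr(overnight rain | wet lawn, sprinkler running) ≈ 0.316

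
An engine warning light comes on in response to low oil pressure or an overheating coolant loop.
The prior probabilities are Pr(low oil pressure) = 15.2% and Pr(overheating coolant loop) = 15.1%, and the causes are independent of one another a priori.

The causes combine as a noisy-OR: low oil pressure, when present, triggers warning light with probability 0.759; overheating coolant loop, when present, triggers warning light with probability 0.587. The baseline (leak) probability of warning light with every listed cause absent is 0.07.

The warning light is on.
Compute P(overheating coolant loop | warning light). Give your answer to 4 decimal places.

Under noisy-OR, P(warning light | causes) = 1 − (1−0.07)·∏(1−qᵢ) over the active causes.
P(warning light) = 0.07×0.848×0.849 + 0.61591×0.848×0.151 + 0.77587×0.152×0.849 + 0.907434×0.152×0.151 = 0.050397 + 0.078866 + 0.100124 + 0.020827 = 0.250214
Of this, 0.099693 comes from 0.078866 + 0.020827 (the overheating coolant loop=true cases).
P(overheating coolant loop | warning light) = 0.099693 / 0.250214 ≈ 0.3984

P(overheating coolant loop | warning light) ≈ 0.3984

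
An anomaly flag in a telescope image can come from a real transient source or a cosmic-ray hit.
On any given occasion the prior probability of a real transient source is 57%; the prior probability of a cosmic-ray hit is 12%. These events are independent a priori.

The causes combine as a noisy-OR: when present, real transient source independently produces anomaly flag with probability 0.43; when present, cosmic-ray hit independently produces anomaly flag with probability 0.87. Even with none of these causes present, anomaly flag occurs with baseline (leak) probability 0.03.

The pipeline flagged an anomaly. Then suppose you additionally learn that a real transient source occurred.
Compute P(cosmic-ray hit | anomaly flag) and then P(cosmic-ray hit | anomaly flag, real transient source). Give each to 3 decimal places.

Under noisy-OR, P(anomaly flag | causes) = 1 − (1−0.03)·∏(1−qᵢ) over the active causes.
Enumerate the 4 (real transient source, cosmic-ray hit) configurations and weight by the priors:
  P(anomaly flag) = 0.03*0.43*0.88 + 0.8739*0.43*0.12 + 0.4471*0.57*0.88 + 0.928123*0.57*0.12
        = 0.011352 + 0.045093 + 0.224265 + 0.063484 = 0.344194
Configurations with cosmic-ray hit contribute 0.108577, so
  P(cosmic-ray hit | anomaly flag) = 0.108577 / 0.344194 ≈ 0.315

With the extra evidence:
P(anomaly flag | real transient source) = 0.4471·0.88 + 0.928123·0.12 = 0.393448 + 0.111375 = 0.504823
Restricting to configurations with cosmic-ray hit present: 0.928123·0.12 = 0.111375.
P(cosmic-ray hit | anomaly flag, real transient source) = 0.111375 / 0.504823 ≈ 0.221
This is intercausal reasoning (explaining away): once real transient source accounts for the anomaly flag, cosmic-ray hit becomes less likely.

P(cosmic-ray hit | anomaly flag) ≈ 0.315; P(cosmic-ray hit | anomaly flag, real transient source) ≈ 0.221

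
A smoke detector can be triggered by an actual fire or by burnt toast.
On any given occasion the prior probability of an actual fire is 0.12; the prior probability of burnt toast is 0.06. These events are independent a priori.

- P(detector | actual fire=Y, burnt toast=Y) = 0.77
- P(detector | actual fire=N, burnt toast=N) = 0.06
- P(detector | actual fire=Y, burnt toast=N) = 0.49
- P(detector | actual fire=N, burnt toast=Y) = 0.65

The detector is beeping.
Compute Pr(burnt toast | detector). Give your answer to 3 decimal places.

Weight on burnt toast=true, given the evidence: 0.034320 + 0.005544 = 0.039864
Normalizer over all consistent configurations: 0.06*0.88*0.94 + 0.65*0.88*0.06 + 0.49*0.12*0.94 + 0.77*0.12*0.06 = 0.144768
P(burnt toast | detector) = 0.039864/0.144768 ≈ 0.275

Pr(burnt toast | detector) ≈ 0.275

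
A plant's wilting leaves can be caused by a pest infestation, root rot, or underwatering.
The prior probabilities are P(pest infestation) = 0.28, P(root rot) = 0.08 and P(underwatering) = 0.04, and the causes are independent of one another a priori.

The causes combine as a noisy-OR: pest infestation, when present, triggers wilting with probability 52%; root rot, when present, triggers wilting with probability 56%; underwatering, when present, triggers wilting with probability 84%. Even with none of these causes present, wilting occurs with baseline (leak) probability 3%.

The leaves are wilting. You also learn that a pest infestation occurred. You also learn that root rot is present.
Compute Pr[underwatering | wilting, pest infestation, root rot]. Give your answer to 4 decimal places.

Pr[underwatering | wilting, pest infestation, root rot] ≈ 0.0482

Under noisy-OR, P(wilting | causes) = 1 − (1−0.03)·∏(1−qᵢ) over the active causes.
Numerator (weight on configurations with underwatering): 0.967222×0.04 = 0.038689
Denominator P(wilting | pest infestation, root rot): 0.795136×0.96 + 0.967222×0.04 = 0.802020
P(underwatering | wilting, pest infestation, root rot) = 0.038689/0.802020 ≈ 0.0482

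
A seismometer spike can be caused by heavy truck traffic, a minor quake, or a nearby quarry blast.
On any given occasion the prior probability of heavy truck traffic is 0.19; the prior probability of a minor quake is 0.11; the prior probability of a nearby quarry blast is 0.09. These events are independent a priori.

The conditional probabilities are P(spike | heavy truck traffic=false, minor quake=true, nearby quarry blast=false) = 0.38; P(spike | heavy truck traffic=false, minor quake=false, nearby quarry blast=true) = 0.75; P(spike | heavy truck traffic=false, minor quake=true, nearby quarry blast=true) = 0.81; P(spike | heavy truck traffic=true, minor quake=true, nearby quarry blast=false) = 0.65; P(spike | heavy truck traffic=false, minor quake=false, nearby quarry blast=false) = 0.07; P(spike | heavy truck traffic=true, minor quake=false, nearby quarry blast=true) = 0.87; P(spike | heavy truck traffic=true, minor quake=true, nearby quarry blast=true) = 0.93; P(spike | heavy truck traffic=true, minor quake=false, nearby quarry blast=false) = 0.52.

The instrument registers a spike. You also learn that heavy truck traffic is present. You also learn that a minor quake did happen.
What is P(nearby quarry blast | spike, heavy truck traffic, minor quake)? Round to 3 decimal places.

P(nearby quarry blast | spike, heavy truck traffic, minor quake) ≈ 0.124

Enumerate both values of nearby quarry blast and weight by the priors:
  P(spike | heavy truck traffic, minor quake) = 0.65*0.91 + 0.93*0.09
        = 0.591500 + 0.083700 = 0.675200
Keeping only the nearby quarry blast-present terms gives 0.083700, so
  P(nearby quarry blast | spike, heavy truck traffic, minor quake) = 0.083700 / 0.675200 ≈ 0.124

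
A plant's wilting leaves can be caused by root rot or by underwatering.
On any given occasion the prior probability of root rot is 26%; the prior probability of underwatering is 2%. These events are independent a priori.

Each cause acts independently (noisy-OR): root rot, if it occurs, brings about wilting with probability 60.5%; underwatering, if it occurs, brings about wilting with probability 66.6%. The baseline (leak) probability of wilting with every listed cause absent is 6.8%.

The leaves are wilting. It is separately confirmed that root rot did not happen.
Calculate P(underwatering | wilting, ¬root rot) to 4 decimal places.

Under noisy-OR, P(wilting | causes) = 1 − (1−0.068)·∏(1−qᵢ) over the active causes.
For the numerator, keep only underwatering=true terms: 0.688712×0.02 = 0.013774
The normalizing constant is 0.068×0.98 + 0.688712×0.02 = 0.080414
P(underwatering | wilting, ¬root rot) = 0.013774/0.080414 ≈ 0.1713

P(underwatering | wilting, ¬root rot) ≈ 0.1713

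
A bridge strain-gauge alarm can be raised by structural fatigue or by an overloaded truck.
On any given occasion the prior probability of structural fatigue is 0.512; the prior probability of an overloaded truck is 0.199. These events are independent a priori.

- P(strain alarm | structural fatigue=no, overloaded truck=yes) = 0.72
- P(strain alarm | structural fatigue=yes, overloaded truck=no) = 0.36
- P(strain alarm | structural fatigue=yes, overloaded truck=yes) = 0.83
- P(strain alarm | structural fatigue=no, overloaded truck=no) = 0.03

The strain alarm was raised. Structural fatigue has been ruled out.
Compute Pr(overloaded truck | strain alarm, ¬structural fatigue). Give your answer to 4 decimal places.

Pr(overloaded truck | strain alarm, ¬structural fatigue) ≈ 0.8564

P(strain alarm | ¬structural fatigue) = 0.03·0.801 + 0.72·0.199 = 0.024030 + 0.143280 = 0.167310
Restricting to configurations with overloaded truck present: 0.72·0.199 = 0.143280.
Hence the posterior is 0.143280/0.167310 ≈ 0.8564.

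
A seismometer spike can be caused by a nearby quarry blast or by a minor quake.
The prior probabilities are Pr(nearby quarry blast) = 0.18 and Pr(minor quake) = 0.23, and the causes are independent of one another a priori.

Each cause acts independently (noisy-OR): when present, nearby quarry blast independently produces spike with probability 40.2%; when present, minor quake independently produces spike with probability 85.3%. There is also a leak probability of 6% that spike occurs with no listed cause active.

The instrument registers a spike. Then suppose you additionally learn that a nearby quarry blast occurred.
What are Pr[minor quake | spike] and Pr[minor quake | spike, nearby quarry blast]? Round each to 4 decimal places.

Under noisy-OR, P(spike | causes) = 1 − (1−0.06)·∏(1−qᵢ) over the active causes.
By total probability over the 4 (nearby quarry blast, minor quake) configurations:
  P(spike) = 0.06·0.82·0.77 + 0.86182·0.82·0.23 + 0.43788·0.18·0.77 + 0.917368·0.18·0.23
        = 0.037884 + 0.162539 + 0.060690 + 0.037979 = 0.299092
The terms with minor quake present sum to 0.200518, so
  P(minor quake | spike) = 0.200518 / 0.299092 ≈ 0.6704

With the extra evidence:
Numerator (weight on configurations with minor quake): 0.917368*0.23 = 0.210995
Normalizer over all consistent configurations: 0.43788*0.77 + 0.917368*0.23 = 0.548163
P(minor quake | spike, nearby quarry blast) = 0.210995/0.548163 ≈ 0.3849
The drop from 0.6704 to 0.3849 is the explaining-away (discounting) effect.

Pr[minor quake | spike] ≈ 0.6704; Pr[minor quake | spike, nearby quarry blast] ≈ 0.3849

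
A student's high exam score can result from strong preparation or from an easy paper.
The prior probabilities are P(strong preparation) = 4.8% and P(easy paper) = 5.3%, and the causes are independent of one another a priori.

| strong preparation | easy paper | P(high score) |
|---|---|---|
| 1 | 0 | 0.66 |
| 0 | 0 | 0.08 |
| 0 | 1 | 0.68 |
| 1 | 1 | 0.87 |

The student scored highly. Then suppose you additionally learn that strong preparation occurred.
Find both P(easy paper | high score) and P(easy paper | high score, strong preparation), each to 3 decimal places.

P(easy paper | high score) ≈ 0.263; P(easy paper | high score, strong preparation) ≈ 0.069

P(high score) = 0.08×0.952×0.947 + 0.68×0.952×0.053 + 0.66×0.048×0.947 + 0.87×0.048×0.053 = 0.072124 + 0.034310 + 0.030001 + 0.002213 = 0.138648
Of this, 0.036523 comes from 0.034310 + 0.002213 (the easy paper=true cases).
P(easy paper | high score) = 0.036523 / 0.138648 ≈ 0.263

Now condition on the additional information:
P(high score | strong preparation) = 0.66×0.947 + 0.87×0.053 = 0.625020 + 0.046110 = 0.671130
Restricting to configurations with easy paper present: 0.87×0.053 = 0.046110.
P(easy paper | high score, strong preparation) = 0.046110 / 0.671130 ≈ 0.069
— strong preparation explains away the evidence for easy paper.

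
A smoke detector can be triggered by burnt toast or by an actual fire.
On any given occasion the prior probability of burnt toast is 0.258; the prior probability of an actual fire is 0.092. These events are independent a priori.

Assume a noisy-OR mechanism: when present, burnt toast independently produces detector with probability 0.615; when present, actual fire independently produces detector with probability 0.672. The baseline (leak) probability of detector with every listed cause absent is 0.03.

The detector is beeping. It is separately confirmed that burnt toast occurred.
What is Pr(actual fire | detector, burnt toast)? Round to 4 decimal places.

Under noisy-OR, P(detector | causes) = 1 − (1−0.03)·∏(1−qᵢ) over the active causes.
P(detector | burnt toast) = 0.62655×0.908 + 0.877508×0.092 = 0.568907 + 0.080731 = 0.649638
Restricting to configurations with actual fire present: 0.877508×0.092 = 0.080731.
Hence the posterior is 0.080731/0.649638 ≈ 0.1243.

Pr(actual fire | detector, burnt toast) ≈ 0.1243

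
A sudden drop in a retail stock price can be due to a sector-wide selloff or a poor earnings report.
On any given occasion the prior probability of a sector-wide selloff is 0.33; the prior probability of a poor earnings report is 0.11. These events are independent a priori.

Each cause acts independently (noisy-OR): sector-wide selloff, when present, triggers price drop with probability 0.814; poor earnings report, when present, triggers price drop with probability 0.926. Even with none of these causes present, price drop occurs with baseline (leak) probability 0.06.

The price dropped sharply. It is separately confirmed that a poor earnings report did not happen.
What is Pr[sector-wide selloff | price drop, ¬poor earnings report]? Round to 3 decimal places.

Pr[sector-wide selloff | price drop, ¬poor earnings report] ≈ 0.871

Under noisy-OR, P(price drop | causes) = 1 − (1−0.06)·∏(1−qᵢ) over the active causes.
Weight on sector-wide selloff=true, given the evidence: 0.82516·0.33 = 0.272303
The normalizing constant is 0.06·0.67 + 0.82516·0.33 = 0.312503
P(sector-wide selloff | price drop, ¬poor earnings report) = 0.272303/0.312503 ≈ 0.871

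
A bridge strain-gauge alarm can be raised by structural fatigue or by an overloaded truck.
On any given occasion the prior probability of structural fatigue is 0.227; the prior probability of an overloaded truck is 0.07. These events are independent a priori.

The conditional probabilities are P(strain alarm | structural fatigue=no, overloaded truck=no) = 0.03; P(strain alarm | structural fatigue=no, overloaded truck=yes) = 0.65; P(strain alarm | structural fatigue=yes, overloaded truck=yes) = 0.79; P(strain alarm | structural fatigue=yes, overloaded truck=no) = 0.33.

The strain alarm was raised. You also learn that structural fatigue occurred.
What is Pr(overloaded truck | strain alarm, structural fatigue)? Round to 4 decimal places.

Numerator (weight on configurations with overloaded truck): 0.79*0.07 = 0.055300
Denominator P(strain alarm | structural fatigue): 0.33*0.93 + 0.79*0.07 = 0.362200
P(overloaded truck | strain alarm, structural fatigue) = 0.055300/0.362200 ≈ 0.1527

Pr(overloaded truck | strain alarm, structural fatigue) ≈ 0.1527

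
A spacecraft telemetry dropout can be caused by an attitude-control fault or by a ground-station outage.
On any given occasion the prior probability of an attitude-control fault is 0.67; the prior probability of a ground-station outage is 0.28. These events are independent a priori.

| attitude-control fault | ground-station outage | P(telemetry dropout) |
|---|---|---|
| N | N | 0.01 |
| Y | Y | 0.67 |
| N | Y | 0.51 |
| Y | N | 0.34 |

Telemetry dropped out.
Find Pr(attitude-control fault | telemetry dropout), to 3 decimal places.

Pr(attitude-control fault | telemetry dropout) ≈ 0.854

For the numerator, keep only attitude-control fault=true terms: 0.164016 + 0.125692 = 0.289708
Denominator P(telemetry dropout): 0.01·0.33·0.72 + 0.51·0.33·0.28 + 0.34·0.67·0.72 + 0.67·0.67·0.28 = 0.339208
Posterior = 0.289708 / 0.339208 ≈ 0.854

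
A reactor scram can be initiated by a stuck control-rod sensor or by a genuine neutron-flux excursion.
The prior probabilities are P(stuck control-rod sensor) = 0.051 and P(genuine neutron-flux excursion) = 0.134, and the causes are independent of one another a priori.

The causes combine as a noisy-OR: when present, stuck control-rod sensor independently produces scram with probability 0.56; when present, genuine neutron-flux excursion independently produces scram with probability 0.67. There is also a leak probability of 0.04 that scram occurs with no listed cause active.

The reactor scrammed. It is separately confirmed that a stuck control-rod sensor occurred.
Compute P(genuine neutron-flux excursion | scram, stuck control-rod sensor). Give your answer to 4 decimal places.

Under noisy-OR, P(scram | causes) = 1 − (1−0.04)·∏(1−qᵢ) over the active causes.
Weight on genuine neutron-flux excursion=true, given the evidence: 0.860608·0.134 = 0.115321
The normalizing constant is 0.5776·0.866 + 0.860608·0.134 = 0.615523
Posterior = 0.115321 / 0.615523 ≈ 0.1874

P(genuine neutron-flux excursion | scram, stuck control-rod sensor) ≈ 0.1874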